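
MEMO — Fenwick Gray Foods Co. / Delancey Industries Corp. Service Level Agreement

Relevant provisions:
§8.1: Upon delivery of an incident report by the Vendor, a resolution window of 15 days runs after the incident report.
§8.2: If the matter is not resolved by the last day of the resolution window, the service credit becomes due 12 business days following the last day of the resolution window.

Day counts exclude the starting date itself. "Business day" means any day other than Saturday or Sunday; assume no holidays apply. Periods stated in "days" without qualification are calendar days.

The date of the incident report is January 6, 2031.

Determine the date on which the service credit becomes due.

February 6, 2031

Adding 15 calendar days to January 6, 2031 gives January 21, 2031, which is the last day of the resolution window.
The date on which the service credit becomes due: 12 business days after Tuesday, January 21, 2031, skipping weekends — Jan 22, Jan 23, Jan 24, Jan 27, …, Feb 4, Feb 5, Feb 6 — lands on Thursday, February 6, 2031.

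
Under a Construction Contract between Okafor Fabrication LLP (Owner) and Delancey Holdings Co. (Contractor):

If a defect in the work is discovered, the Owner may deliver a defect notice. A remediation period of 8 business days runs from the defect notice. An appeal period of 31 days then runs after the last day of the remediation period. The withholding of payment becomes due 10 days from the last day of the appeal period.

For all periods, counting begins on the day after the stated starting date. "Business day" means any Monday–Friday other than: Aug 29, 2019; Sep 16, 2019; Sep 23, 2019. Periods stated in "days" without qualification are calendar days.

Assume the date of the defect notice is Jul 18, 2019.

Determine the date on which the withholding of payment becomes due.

The last day of the remediation period: 8 business days after Thursday, Jul 18, 2019, skipping weekends — Jul 19, Jul 22, Jul 23, Jul 24, Jul 25, Jul 26, Jul 29, Jul 30 — lands on Tuesday, Jul 30, 2019.
The last day of the appeal period: 31 calendar days after Jul 30, 2019 is Aug 30, 2019.
The date on which the withholding of payment becomes due: 10 calendar days after Aug 30, 2019 is Sep 9, 2019.

Sep 9, 2019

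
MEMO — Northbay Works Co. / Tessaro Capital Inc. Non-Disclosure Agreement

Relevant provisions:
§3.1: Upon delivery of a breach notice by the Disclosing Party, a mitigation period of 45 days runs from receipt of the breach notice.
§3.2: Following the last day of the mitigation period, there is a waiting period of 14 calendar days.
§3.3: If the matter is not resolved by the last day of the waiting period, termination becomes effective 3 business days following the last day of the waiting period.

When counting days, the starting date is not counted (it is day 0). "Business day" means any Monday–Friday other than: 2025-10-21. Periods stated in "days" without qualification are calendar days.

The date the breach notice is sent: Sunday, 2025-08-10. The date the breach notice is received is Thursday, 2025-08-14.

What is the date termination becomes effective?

The last day of the mitigation period: 45 calendar days after 2025-08-14 is 2025-09-28.
The last day of the waiting period: 14 calendar days after 2025-09-28 is 2025-10-12.
From Sunday, 2025-10-12, 3 business days (Oct 13, Oct 14, Oct 15, skipping weekends) brings us to Wednesday, 2025-10-15, which is the date termination becomes effective.

2025-10-15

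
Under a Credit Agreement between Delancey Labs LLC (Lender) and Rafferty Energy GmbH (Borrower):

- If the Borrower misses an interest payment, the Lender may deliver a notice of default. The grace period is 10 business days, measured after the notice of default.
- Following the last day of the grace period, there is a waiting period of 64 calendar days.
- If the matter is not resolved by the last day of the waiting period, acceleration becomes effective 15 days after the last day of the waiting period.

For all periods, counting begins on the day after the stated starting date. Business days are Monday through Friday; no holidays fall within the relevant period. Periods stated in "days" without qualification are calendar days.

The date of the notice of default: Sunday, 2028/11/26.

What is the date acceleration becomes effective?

The last day of the grace period: 10 business days after Sunday, 2028/11/26, skipping weekends — Nov 27, Nov 28, Nov 29, Nov 30, Dec 1, Dec 4, Dec 5, Dec 6, Dec 7, Dec 8 — lands on Friday, 2028/12/08.
The last day of the waiting period: 64 calendar days after 2028/12/08 is 2029/02/10.
The date acceleration becomes effective: 15 calendar days after 2029/02/10 is 2029/02/25.

2029/02/25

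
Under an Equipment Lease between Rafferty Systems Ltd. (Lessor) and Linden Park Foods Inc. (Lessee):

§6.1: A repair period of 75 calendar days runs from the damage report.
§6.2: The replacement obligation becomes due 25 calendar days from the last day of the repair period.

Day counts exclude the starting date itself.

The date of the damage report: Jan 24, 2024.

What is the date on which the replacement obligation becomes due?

May 3, 2024

The last day of the repair period: 75 calendar days after Jan 24, 2024 is Apr 8, 2024.
The date on which the replacement obligation becomes due: 25 calendar days after Apr 8, 2024 is May 3, 2024.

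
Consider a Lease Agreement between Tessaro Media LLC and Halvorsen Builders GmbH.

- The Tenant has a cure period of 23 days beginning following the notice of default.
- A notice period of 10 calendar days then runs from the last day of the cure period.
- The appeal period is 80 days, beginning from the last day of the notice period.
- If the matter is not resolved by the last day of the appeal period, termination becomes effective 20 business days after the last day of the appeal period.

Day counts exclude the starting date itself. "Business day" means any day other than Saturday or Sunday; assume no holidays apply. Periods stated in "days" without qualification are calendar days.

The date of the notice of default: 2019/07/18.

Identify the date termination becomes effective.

The last day of the cure period: 23 calendar days after 2019/07/18 is 2019/08/10.
Adding 10 calendar days to 2019/08/10 gives 2019/08/20, which is the last day of the notice period.
The last day of the appeal period: 2019/08/20 + 80 days = 2019/11/08.
The date termination becomes effective: 20 business days after Friday, 2019/11/08, skipping weekends — Nov 11, Nov 12, Nov 13, Nov 14, …, Dec 4, Dec 5, Dec 6 — lands on Friday, 2019/12/06.

2019/12/06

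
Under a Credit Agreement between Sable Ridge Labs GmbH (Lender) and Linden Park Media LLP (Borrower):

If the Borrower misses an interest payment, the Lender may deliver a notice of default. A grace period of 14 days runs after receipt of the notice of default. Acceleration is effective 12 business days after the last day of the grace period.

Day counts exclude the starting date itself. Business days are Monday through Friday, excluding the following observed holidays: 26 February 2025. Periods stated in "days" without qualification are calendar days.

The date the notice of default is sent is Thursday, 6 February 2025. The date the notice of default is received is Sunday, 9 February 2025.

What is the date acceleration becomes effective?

12 March 2025

Adding 14 calendar days to 9 February 2025 gives 23 February 2025, which is the last day of the grace period.
From Sunday, 23 February 2025, 12 business days (Feb 24, Feb 25, Feb 27, Feb 28, …, Mar 10, Mar 11, Mar 12, skipping weekends and the listed holiday on Feb 26) brings us to Wednesday, 12 March 2025, which is the date acceleration becomes effective.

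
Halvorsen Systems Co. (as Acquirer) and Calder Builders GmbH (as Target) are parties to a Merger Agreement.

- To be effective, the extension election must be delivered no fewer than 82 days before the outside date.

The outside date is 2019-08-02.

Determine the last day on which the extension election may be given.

2019-05-12

2019-08-02 minus 82 days is 2019-05-12.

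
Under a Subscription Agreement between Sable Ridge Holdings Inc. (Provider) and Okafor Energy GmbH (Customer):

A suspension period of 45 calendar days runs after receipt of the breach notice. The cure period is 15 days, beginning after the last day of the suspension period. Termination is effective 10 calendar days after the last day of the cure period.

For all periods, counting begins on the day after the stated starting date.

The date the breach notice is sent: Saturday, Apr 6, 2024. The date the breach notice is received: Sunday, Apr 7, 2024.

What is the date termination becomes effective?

Jun 16, 2024

Adding 45 calendar days to Apr 7, 2024 gives May 22, 2024, which is the last day of the suspension period.
Adding 15 calendar days to May 22, 2024 gives Jun 6, 2024, which is the last day of the cure period.
The date termination becomes effective: 10 calendar days after Jun 6, 2024 is Jun 16, 2024.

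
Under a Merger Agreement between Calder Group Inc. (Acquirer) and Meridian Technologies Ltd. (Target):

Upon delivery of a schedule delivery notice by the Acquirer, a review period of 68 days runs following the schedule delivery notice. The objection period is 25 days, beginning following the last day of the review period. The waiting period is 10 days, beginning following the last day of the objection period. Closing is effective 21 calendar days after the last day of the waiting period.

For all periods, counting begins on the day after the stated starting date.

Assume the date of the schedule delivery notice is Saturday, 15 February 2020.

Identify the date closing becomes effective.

18 June 2020

The last day of the review period: 15 February 2020 + 68 days = 23 April 2020.
The last day of the objection period: 23 April 2020 + 25 days = 18 May 2020.
The last day of the waiting period: 10 calendar days after 18 May 2020 is 28 May 2020.
The date closing becomes effective: 28 May 2020 + 21 days = 18 June 2020.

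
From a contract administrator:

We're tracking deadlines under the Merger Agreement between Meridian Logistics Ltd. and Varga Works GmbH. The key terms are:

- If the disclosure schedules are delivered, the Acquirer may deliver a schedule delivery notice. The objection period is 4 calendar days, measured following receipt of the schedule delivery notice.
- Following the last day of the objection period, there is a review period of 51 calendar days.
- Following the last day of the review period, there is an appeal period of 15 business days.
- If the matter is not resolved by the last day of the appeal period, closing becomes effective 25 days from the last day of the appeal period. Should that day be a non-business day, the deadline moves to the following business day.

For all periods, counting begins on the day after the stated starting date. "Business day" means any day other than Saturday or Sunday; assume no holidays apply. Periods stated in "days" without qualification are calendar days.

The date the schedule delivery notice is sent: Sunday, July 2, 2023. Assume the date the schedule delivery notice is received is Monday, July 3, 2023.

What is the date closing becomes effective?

The last day of the objection period: 4 calendar days after July 3, 2023 is July 7, 2023.
Adding 51 calendar days to July 7, 2023 gives August 27, 2023, which is the last day of the review period.
From Sunday, August 27, 2023, 15 business days (Aug 28, Aug 29, Aug 30, Aug 31, …, Sep 13, Sep 14, Sep 15, skipping weekends) brings us to Friday, September 15, 2023, which is the last day of the appeal period.
The date closing becomes effective: 25 calendar days after September 15, 2023 is October 10, 2023. October 10, 2023 is a Tuesday, so no roll-forward applies.

October 10, 2023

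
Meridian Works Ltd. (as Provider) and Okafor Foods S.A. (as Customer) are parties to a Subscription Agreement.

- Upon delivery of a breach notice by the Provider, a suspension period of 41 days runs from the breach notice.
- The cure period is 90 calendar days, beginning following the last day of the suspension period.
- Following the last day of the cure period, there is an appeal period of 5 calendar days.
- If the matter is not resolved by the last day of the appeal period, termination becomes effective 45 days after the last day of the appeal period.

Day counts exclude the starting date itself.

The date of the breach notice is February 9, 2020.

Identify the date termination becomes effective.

Adding 41 calendar days to February 9, 2020 gives March 21, 2020, which is the last day of the suspension period.
The last day of the cure period: 90 calendar days after March 21, 2020 is June 19, 2020.
The last day of the appeal period: 5 calendar days after June 19, 2020 is June 24, 2020.
Adding 45 calendar days to June 24, 2020 gives August 8, 2020, which is the date termination becomes effective.

August 8, 2020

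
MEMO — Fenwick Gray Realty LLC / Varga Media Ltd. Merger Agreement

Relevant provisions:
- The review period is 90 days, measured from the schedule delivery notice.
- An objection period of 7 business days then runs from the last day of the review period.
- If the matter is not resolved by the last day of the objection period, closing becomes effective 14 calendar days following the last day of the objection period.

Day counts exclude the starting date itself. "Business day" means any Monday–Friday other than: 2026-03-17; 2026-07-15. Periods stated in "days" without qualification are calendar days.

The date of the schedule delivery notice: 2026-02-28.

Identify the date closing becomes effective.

2026-06-23

Adding 90 calendar days to 2026-02-28 gives 2026-05-29, which is the last day of the review period.
The last day of the objection period: counting 7 business days from Friday, 2026-05-29 (Jun 1, Jun 2, Jun 3, Jun 4, Jun 5, Jun 8, Jun 9, skipping weekends) reaches Tuesday, 2026-06-09.
The date closing becomes effective: 14 calendar days after 2026-06-09 is 2026-06-23.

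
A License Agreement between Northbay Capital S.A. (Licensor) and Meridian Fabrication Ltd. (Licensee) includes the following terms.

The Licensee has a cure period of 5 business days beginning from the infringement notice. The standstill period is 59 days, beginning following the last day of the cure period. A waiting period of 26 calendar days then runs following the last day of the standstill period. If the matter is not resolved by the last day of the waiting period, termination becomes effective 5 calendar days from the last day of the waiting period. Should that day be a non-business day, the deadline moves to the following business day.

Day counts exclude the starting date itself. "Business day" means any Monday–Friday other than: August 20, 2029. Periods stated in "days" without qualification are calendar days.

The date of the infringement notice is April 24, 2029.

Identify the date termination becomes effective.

From Tuesday, April 24, 2029, 5 business days (Apr 25, Apr 26, Apr 27, Apr 30, May 1, skipping weekends) brings us to Tuesday, May 1, 2029, which is the last day of the cure period.
The last day of the standstill period: May 1, 2029 + 59 days = June 29, 2029.
Adding 26 calendar days to June 29, 2029 gives July 25, 2029, which is the last day of the waiting period.
The date termination becomes effective: 5 calendar days after July 25, 2029 is July 30, 2029. July 30, 2029 is a Monday and is not a listed holiday, so no roll-forward applies.

July 30, 2029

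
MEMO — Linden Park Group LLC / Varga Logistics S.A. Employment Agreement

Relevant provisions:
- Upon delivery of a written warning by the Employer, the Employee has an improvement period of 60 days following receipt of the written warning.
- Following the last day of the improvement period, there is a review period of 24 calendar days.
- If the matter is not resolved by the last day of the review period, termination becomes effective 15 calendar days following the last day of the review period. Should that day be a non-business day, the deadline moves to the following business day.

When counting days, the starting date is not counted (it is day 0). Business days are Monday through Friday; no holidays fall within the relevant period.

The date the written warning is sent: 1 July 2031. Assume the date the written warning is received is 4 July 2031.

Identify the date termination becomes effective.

Adding 60 calendar days to 4 July 2031 gives 2 September 2031, which is the last day of the improvement period.
Adding 24 calendar days to 2 September 2031 gives 26 September 2031, which is the last day of the review period.
Adding 15 calendar days to 26 September 2031 gives 11 October 2031, which is the date termination becomes effective. That falls on a Saturday, so it rolls to the next business day, Monday, 13 October 2031.

13 October 2031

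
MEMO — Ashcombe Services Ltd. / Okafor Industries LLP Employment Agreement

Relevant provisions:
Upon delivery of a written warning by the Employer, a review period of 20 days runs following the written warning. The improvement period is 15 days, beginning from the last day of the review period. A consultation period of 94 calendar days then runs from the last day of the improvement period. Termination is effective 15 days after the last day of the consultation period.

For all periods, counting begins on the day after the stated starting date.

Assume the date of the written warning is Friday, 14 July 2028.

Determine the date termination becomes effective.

The last day of the review period: 20 calendar days after 14 July 2028 is 3 August 2028.
Adding 15 calendar days to 3 August 2028 gives 18 August 2028, which is the last day of the improvement period.
The last day of the consultation period: 94 calendar days after 18 August 2028 is 20 November 2028.
Adding 15 calendar days to 20 November 2028 gives 5 December 2028, which is the date termination becomes effective.

5 December 2028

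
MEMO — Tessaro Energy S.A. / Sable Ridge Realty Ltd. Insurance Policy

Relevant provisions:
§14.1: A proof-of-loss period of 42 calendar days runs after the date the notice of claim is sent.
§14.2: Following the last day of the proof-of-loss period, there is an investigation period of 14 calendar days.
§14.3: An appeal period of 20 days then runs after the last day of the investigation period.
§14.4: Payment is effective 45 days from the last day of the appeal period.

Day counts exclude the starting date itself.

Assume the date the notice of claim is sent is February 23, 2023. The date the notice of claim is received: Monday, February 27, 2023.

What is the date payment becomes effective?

June 24, 2023

Adding 42 calendar days to February 23, 2023 gives April 6, 2023, which is the last day of the proof-of-loss period.
Adding 14 calendar days to April 6, 2023 gives April 20, 2023, which is the last day of the investigation period.
The last day of the appeal period: April 20, 2023 + 20 days = May 10, 2023.
Adding 45 calendar days to May 10, 2023 gives June 24, 2023, which is the date payment becomes effective.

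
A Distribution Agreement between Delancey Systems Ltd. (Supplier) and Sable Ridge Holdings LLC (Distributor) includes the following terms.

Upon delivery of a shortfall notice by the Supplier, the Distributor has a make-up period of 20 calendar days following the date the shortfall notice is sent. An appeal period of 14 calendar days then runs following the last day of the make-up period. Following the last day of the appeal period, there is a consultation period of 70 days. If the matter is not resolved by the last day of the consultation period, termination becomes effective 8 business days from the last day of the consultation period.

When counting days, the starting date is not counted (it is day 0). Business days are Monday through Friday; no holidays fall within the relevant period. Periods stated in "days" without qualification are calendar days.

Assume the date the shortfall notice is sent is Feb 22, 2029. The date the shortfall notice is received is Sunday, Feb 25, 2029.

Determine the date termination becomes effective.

The last day of the make-up period: 20 calendar days after Feb 22, 2029 is Mar 14, 2029.
The last day of the appeal period: 14 calendar days after Mar 14, 2029 is Mar 28, 2029.
The last day of the consultation period: 70 calendar days after Mar 28, 2029 is Jun 6, 2029.
The date termination becomes effective: 8 business days after Wednesday, Jun 6, 2029, skipping weekends — Jun 7, Jun 8, Jun 11, Jun 12, Jun 13, Jun 14, Jun 15, Jun 18 — lands on Monday, Jun 18, 2029.

Jun 18, 2029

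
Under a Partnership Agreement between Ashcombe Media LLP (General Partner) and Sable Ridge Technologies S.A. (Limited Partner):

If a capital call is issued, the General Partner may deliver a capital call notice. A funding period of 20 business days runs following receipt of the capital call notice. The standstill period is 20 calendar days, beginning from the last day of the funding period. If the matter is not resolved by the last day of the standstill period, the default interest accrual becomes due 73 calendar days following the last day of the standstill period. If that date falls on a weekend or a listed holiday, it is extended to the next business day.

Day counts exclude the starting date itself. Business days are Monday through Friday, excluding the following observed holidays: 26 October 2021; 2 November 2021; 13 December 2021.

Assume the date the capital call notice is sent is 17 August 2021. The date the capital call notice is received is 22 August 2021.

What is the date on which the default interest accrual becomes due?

From Sunday, 22 August 2021, 20 business days (Aug 23, Aug 24, Aug 25, Aug 26, …, Sep 15, Sep 16, Sep 17, skipping weekends) brings us to Friday, 17 September 2021, which is the last day of the funding period.
The last day of the standstill period: 17 September 2021 + 20 days = 7 October 2021.
The date on which the default interest accrual becomes due: 73 calendar days after 7 October 2021 is 19 December 2021. That falls on a Sunday, so it rolls to the next business day, Monday, 20 December 2021.

20 December 2021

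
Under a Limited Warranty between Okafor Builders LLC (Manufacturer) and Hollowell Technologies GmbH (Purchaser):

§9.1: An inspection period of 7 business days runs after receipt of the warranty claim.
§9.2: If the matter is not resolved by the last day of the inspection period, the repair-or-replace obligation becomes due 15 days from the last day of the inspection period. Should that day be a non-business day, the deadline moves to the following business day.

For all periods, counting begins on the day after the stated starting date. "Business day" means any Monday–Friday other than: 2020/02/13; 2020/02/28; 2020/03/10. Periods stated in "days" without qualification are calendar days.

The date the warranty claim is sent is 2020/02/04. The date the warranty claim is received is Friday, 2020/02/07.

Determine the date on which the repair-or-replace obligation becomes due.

2020/03/05

From Friday, 2020/02/07, 7 business days (Feb 10, Feb 11, Feb 12, Feb 14, Feb 17, Feb 18, Feb 19, skipping weekends and the listed holiday on Feb 13) brings us to Wednesday, 2020/02/19, which is the last day of the inspection period.
The date on which the repair-or-replace obligation becomes due: 2020/02/19 + 15 days = 2020/03/05. 2020/03/05 is a Thursday and is not a listed holiday, so no roll-forward applies.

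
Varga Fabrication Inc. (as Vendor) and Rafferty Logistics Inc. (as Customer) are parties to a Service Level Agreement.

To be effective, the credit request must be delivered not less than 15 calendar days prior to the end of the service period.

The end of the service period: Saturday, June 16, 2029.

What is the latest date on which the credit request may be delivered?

June 1, 2029

Counting back 15 calendar days from June 16, 2029 gives June 1, 2029.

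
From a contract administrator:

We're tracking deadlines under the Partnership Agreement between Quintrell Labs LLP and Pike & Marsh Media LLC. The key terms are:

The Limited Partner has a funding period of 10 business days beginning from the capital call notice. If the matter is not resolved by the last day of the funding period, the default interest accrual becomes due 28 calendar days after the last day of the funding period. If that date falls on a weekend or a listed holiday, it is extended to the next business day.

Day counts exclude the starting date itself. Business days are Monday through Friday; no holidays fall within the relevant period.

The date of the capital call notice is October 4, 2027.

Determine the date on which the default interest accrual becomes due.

The last day of the funding period: 10 business days after Monday, October 4, 2027, skipping weekends — Oct 5, Oct 6, Oct 7, Oct 8, Oct 11, Oct 12, Oct 13, Oct 14, Oct 15, Oct 18 — lands on Monday, October 18, 2027.
The date on which the default interest accrual becomes due: October 18, 2027 + 28 days = November 15, 2027. November 15, 2027 is a Monday, so no roll-forward applies.

November 15, 2027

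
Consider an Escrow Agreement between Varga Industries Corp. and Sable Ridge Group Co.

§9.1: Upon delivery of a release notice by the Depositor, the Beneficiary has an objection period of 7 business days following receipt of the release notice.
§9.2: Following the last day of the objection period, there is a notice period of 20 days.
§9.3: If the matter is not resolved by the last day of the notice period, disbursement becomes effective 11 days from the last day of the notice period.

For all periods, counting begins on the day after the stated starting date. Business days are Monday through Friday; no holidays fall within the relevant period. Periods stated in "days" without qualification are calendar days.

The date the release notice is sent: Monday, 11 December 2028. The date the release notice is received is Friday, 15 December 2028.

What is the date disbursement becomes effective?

The last day of the objection period: 7 business days after Friday, 15 December 2028, skipping weekends — Dec 18, Dec 19, Dec 20, Dec 21, Dec 22, Dec 25, Dec 26 — lands on Tuesday, 26 December 2028.
The last day of the notice period: 20 calendar days after 26 December 2028 is 15 January 2029.
The date disbursement becomes effective: 15 January 2029 + 11 days = 26 January 2029.

26 January 2029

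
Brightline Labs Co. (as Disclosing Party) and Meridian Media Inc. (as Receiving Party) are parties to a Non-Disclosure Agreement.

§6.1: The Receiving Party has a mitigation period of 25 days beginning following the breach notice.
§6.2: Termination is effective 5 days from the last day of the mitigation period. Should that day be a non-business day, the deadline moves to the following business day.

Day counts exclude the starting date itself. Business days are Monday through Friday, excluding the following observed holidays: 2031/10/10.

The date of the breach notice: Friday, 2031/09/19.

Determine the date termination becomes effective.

Adding 25 calendar days to 2031/09/19 gives 2031/10/14, which is the last day of the mitigation period.
The date termination becomes effective: 5 calendar days after 2031/10/14 is 2031/10/19. That falls on a Sunday, so it rolls to the next business day, Monday, 2031/10/20.

2031/10/20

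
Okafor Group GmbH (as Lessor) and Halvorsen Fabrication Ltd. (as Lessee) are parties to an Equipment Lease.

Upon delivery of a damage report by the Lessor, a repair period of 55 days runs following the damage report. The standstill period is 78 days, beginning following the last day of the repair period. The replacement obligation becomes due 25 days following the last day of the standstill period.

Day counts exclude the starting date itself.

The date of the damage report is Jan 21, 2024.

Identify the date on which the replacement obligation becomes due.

Adding 55 calendar days to Jan 21, 2024 gives Mar 16, 2024, which is the last day of the repair period.
The last day of the standstill period: Mar 16, 2024 + 78 days = Jun 2, 2024.
The date on which the replacement obligation becomes due: Jun 2, 2024 + 25 days = Jun 27, 2024.

Jun 27, 2024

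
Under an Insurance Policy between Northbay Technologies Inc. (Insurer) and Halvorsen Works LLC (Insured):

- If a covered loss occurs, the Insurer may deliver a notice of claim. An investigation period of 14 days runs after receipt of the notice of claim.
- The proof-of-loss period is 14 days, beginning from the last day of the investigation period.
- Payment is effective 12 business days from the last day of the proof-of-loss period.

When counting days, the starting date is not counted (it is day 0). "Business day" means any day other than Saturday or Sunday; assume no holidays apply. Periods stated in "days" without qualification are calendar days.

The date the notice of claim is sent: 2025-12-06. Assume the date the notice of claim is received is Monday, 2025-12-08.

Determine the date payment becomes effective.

2026-01-21

Adding 14 calendar days to 2025-12-08 gives 2025-12-22, which is the last day of the investigation period.
The last day of the proof-of-loss period: 2025-12-22 + 14 days = 2026-01-05.
The date payment becomes effective: 12 business days after Monday, 2026-01-05, skipping weekends — Jan 6, Jan 7, Jan 8, Jan 9, …, Jan 19, Jan 20, Jan 21 — lands on Wednesday, 2026-01-21.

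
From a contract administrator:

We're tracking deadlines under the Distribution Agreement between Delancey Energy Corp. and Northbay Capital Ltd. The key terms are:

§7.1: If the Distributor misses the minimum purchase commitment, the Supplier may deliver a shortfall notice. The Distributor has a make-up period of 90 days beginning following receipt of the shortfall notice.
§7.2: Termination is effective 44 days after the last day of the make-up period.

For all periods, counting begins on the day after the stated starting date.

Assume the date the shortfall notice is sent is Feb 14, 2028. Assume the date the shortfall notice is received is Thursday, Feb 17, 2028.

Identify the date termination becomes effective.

The last day of the make-up period: 90 calendar days after Feb 17, 2028 is May 17, 2028.
Adding 44 calendar days to May 17, 2028 gives Jun 30, 2028, which is the date termination becomes effective.

Jun 30, 2028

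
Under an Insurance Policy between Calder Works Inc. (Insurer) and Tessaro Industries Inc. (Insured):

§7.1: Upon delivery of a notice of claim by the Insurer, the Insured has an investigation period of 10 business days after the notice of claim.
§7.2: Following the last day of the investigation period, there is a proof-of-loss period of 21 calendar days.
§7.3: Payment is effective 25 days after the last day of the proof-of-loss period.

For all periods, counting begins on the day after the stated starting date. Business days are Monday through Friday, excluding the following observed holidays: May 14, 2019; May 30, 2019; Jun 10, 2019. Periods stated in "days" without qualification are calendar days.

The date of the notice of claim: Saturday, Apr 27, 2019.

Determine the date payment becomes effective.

Jun 25, 2019

The last day of the investigation period: 10 business days after Saturday, Apr 27, 2019, skipping weekends — Apr 29, Apr 30, May 1, May 2, May 3, May 6, May 7, May 8, May 9, May 10 — lands on Friday, May 10, 2019.
The last day of the proof-of-loss period: May 10, 2019 + 21 days = May 31, 2019.
The date payment becomes effective: 25 calendar days after May 31, 2019 is Jun 25, 2019.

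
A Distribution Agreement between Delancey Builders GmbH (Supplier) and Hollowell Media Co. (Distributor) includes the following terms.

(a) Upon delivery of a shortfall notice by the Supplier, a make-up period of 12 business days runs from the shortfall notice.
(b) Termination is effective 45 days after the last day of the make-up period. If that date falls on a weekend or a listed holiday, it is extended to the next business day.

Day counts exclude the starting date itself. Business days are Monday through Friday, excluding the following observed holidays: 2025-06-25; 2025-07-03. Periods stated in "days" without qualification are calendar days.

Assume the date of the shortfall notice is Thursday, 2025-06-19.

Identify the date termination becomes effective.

The last day of the make-up period: 12 business days after Thursday, 2025-06-19, skipping weekends and the listed holidays on Jun 25, Jul 3 — Jun 20, Jun 23, Jun 24, Jun 26, …, Jul 7, Jul 8, Jul 9 — lands on Wednesday, 2025-07-09.
The date termination becomes effective: 2025-07-09 + 45 days = 2025-08-23. That falls on a Saturday, so it rolls to the next business day, Monday, 2025-08-25.

2025-08-25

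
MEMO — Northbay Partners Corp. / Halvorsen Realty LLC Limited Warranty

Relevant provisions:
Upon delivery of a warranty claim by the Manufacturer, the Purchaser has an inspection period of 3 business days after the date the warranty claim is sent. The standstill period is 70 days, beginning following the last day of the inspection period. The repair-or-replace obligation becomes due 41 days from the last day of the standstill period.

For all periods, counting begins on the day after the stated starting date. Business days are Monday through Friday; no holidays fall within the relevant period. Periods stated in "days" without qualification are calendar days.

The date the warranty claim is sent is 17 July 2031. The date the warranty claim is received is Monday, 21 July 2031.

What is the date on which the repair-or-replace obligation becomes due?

The last day of the inspection period: counting 3 business days from Thursday, 17 July 2031 (Jul 18, Jul 21, Jul 22, skipping weekends) reaches Tuesday, 22 July 2031.
The last day of the standstill period: 22 July 2031 + 70 days = 30 September 2031.
The date on which the repair-or-replace obligation becomes due: 41 calendar days after 30 September 2031 is 10 November 2031.

10 November 2031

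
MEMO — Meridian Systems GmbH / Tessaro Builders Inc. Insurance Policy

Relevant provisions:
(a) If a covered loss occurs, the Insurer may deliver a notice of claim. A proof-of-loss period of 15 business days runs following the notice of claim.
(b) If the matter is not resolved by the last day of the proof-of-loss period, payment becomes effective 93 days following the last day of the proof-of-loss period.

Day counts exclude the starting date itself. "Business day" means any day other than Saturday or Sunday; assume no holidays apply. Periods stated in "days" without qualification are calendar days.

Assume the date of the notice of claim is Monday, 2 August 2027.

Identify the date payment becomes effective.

The last day of the proof-of-loss period: 15 business days after Monday, 2 August 2027, skipping weekends — Aug 3, Aug 4, Aug 5, Aug 6, …, Aug 19, Aug 20, Aug 23 — lands on Monday, 23 August 2027.
Adding 93 calendar days to 23 August 2027 gives 24 November 2027, which is the date payment becomes effective.

24 November 2027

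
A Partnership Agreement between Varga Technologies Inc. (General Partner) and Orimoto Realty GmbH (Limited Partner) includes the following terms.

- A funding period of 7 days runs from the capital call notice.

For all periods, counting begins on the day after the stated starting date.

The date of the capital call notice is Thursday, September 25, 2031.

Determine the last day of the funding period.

The last day of the funding period: 7 calendar days after September 25, 2031 is October 2, 2031.

October 2, 2031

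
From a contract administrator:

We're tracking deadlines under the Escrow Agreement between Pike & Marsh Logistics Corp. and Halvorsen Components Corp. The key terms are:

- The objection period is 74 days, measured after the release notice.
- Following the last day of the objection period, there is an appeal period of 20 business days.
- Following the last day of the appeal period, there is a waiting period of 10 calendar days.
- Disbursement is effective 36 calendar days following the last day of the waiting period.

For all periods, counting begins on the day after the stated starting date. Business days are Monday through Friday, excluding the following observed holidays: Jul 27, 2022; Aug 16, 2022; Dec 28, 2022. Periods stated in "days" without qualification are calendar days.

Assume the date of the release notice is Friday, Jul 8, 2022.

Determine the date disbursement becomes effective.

Dec 3, 2022

The last day of the objection period: Jul 8, 2022 + 74 days = Sep 20, 2022.
From Tuesday, Sep 20, 2022, 20 business days (Sep 21, Sep 22, Sep 23, Sep 26, …, Oct 14, Oct 17, Oct 18, skipping weekends) brings us to Tuesday, Oct 18, 2022, which is the last day of the appeal period.
The last day of the waiting period: Oct 18, 2022 + 10 days = Oct 28, 2022.
The date disbursement becomes effective: 36 calendar days after Oct 28, 2022 is Dec 3, 2022.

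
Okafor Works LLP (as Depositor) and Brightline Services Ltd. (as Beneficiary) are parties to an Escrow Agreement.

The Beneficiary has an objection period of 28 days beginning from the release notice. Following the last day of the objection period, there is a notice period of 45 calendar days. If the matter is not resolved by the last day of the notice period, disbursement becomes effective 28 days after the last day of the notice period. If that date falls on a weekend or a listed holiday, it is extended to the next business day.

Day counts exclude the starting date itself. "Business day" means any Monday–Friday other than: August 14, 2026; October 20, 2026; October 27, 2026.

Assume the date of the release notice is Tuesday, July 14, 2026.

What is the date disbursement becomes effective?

The last day of the objection period: July 14, 2026 + 28 days = August 11, 2026.
Adding 45 calendar days to August 11, 2026 gives September 25, 2026, which is the last day of the notice period.
The date disbursement becomes effective: 28 calendar days after September 25, 2026 is October 23, 2026. October 23, 2026 is a Friday and is not a listed holiday, so no roll-forward applies.

October 23, 2026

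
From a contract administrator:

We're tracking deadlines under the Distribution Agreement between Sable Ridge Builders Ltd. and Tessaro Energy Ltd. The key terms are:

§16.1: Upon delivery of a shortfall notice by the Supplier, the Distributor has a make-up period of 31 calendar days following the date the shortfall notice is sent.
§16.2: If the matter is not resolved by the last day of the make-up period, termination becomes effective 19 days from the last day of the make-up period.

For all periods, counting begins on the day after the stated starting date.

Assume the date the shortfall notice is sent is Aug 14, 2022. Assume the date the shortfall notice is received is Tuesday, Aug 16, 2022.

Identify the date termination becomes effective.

Oct 3, 2022

The last day of the make-up period: 31 calendar days after Aug 14, 2022 is Sep 14, 2022.
The date termination becomes effective: 19 calendar days after Sep 14, 2022 is Oct 3, 2022.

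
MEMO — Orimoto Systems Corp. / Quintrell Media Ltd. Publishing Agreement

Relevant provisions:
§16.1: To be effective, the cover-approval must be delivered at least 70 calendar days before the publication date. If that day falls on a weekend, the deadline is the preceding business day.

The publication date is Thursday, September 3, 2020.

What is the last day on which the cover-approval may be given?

June 25, 2020

September 3, 2020 minus 70 days is June 25, 2020. That is a Thursday, so no adjustment is needed.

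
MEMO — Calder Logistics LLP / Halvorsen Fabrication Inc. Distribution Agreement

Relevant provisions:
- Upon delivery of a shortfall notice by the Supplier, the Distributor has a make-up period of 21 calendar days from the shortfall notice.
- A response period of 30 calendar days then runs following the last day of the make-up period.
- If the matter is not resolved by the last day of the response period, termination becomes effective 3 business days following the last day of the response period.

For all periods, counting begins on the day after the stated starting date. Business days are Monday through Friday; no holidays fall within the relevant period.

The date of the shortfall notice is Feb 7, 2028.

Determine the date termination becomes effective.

Adding 21 calendar days to Feb 7, 2028 gives Feb 28, 2028, which is the last day of the make-up period.
The last day of the response period: 30 calendar days after Feb 28, 2028 is Mar 29, 2028.
From Wednesday, Mar 29, 2028, 3 business days (Mar 30, Mar 31, Apr 3, skipping weekends) brings us to Monday, Apr 3, 2028, which is the date termination becomes effective.

Apr 3, 2028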